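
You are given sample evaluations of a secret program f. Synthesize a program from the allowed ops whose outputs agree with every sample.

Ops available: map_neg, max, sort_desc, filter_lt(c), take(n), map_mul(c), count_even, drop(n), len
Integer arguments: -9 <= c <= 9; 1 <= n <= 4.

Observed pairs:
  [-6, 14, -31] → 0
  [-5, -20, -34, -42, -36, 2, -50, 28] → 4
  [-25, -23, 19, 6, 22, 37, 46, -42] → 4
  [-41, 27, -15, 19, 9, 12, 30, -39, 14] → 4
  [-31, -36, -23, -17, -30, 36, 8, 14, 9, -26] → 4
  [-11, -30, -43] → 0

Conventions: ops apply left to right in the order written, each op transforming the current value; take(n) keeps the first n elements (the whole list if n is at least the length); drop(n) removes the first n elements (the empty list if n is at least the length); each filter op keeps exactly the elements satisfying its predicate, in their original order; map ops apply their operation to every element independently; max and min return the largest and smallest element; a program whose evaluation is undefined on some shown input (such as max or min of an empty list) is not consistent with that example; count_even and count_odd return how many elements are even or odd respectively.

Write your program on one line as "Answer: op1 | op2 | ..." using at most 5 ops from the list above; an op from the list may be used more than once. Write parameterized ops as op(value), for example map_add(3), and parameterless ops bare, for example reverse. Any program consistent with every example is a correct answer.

drop(1) | drop(3) | map_mul(-6) | take(4) | count_even

Check, running the answer program on each example:
  [-6, 14, -31] -> [14, -31] -> [] -> [] -> [] -> 0
  [-5, -20, -34, -42, -36, 2, -50, 28] -> [-20, -34, -42, -36, 2, -50, 28] -> [-36, 2, -50, 28] -> [216, -12, 300, -168] -> [216, -12, 300, -168] -> 4
  [-25, -23, 19, 6, 22, 37, 46, -42] -> [-23, 19, 6, 22, 37, 46, -42] -> [22, 37, 46, -42] -> [-132, -222, -276, 252] -> [-132, -222, -276, 252] -> 4
  [-41, 27, -15, 19, 9, 12, 30, -39, 14] -> [27, -15, 19, 9, 12, 30, -39, 14] -> [9, 12, 30, -39, 14] -> [-54, -72, -180, 234, -84] -> [-54, -72, -180, 234] -> 4
  [-31, -36, -23, -17, -30, 36, 8, 14, 9, -26] -> [-36, -23, -17, -30, 36, 8, 14, 9, -26] -> [-30, 36, 8, 14, 9, -26] -> [180, -216, -48, -84, -54, 156] -> [180, -216, -48, -84] -> 4
  [-11, -30, -43] -> [-30, -43] -> [] -> [] -> [] -> 0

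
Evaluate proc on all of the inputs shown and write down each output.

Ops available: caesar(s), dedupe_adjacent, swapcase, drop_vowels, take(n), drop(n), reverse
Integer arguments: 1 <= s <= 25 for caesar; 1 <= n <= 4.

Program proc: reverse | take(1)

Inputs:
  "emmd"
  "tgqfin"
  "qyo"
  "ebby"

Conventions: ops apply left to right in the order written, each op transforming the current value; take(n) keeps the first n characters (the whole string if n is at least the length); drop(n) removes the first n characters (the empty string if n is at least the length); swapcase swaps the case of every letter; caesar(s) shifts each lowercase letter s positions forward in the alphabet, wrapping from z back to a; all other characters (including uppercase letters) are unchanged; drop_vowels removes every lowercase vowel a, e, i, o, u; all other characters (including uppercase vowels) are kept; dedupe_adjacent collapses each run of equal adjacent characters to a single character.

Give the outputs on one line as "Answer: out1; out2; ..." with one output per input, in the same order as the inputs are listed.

"d"; "n"; "o"; "y"

Execution, op by op:
  "emmd" -> "dmme" -> "d"
  "tgqfin" -> "nifqgt" -> "n"
  "qyo" -> "oyq" -> "o"
  "ebby" -> "ybbe" -> "y"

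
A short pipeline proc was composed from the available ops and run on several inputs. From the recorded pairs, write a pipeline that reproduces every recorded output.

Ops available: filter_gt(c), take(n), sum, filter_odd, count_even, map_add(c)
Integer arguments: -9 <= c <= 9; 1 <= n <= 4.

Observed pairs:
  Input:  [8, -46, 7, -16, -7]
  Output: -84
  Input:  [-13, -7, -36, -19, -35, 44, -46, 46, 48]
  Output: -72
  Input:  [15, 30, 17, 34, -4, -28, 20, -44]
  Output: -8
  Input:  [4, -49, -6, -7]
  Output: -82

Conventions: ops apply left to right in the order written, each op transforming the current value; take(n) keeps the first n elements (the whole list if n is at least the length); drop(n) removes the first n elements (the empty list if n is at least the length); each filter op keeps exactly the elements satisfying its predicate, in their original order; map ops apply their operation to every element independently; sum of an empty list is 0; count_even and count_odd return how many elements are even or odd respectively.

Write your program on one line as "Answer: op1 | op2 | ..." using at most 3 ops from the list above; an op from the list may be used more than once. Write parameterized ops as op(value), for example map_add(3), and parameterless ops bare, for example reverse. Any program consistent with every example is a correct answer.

map_add(1) | map_add(-7) | sum

Check, running the answer program on each example:
  [8, -46, 7, -16, -7] -> [9, -45, 8, -15, -6] -> [2, -52, 1, -22, -13] -> -84
  [-13, -7, -36, -19, -35, 44, -46, 46, 48] -> [-12, -6, -35, -18, -34, 45, -45, 47, 49] -> [-19, -13, -42, -25, -41, 38, -52, 40, 42] -> -72
  [15, 30, 17, 34, -4, -28, 20, -44] -> [16, 31, 18, 35, -3, -27, 21, -43] -> [9, 24, 11, 28, -10, -34, 14, -50] -> -8
  [4, -49, -6, -7] -> [5, -48, -5, -6] -> [-2, -55, -12, -13] -> -82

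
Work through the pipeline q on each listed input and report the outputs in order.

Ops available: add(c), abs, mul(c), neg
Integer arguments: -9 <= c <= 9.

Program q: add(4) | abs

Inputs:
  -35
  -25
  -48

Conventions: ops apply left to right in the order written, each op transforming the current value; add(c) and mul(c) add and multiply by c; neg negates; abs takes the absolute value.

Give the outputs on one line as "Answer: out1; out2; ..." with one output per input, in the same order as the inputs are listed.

Execution, op by op:
  -35 -> -31 -> 31
  -25 -> -21 -> 21
  -48 -> -44 -> 44

31; 21; 44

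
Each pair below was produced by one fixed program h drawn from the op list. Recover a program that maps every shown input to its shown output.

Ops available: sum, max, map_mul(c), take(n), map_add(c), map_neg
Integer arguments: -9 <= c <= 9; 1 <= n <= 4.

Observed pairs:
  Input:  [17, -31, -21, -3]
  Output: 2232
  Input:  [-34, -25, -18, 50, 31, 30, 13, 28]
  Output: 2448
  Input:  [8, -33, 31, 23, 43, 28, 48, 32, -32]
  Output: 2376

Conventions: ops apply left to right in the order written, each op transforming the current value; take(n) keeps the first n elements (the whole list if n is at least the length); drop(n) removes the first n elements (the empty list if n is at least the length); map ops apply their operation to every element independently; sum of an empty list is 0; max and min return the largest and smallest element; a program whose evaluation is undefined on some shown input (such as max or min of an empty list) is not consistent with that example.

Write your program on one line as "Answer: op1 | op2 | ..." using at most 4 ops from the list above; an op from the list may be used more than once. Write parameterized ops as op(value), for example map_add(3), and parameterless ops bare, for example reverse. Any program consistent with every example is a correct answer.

map_mul(-9) | map_mul(8) | take(4) | max

Check, running the answer program on each example:
  [17, -31, -21, -3] -> [-153, 279, 189, 27] -> [-1224, 2232, 1512, 216] -> [-1224, 2232, 1512, 216] -> 2232
  [-34, -25, -18, 50, 31, 30, 13, 28] -> [306, 225, 162, -450, -279, -270, -117, -252] -> [2448, 1800, 1296, -3600, -2232, -2160, -936, -2016] -> [2448, 1800, 1296, -3600] -> 2448
  [8, -33, 31, 23, 43, 28, 48, 32, -32] -> [-72, 297, -279, -207, -387, -252, -432, -288, 288] -> [-576, 2376, -2232, -1656, -3096, -2016, -3456, -2304, 2304] -> [-576, 2376, -2232, -1656] -> 2376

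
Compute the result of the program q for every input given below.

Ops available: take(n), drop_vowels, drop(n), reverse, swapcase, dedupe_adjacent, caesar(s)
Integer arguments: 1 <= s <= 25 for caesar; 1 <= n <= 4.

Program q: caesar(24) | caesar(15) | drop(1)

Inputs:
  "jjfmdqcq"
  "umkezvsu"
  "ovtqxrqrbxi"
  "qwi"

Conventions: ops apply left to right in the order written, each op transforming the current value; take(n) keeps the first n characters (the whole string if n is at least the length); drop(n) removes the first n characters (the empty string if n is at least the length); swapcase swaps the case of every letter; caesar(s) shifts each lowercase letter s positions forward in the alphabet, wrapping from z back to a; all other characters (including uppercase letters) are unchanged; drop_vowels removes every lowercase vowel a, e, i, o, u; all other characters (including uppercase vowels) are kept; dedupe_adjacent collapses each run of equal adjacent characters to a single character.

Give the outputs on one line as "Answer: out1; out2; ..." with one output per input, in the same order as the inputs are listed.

"wszqdpd"; "zxrmifh"; "igdkedeokv"; "jv"

Execution, op by op:
  "jjfmdqcq" -> "hhdkboao" -> "wwszqdpd" -> "wszqdpd"
  "umkezvsu" -> "skicxtqs" -> "hzxrmifh" -> "zxrmifh"
  "ovtqxrqrbxi" -> "mtrovpopzvg" -> "bigdkedeokv" -> "igdkedeokv"
  "qwi" -> "oug" -> "djv" -> "jv"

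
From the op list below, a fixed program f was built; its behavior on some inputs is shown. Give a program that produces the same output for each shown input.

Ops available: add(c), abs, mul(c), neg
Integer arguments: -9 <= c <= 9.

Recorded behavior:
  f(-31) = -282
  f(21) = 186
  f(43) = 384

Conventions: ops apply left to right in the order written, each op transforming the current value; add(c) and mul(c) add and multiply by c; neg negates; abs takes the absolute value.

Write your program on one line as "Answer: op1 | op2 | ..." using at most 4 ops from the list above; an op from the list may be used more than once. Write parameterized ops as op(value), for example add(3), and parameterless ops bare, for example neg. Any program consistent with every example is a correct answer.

mul(-9) | add(3) | neg

Check, running the answer program on each example:
  -31 -> 279 -> 282 -> -282
  21 -> -189 -> -186 -> 186
  43 -> -387 -> -384 -> 384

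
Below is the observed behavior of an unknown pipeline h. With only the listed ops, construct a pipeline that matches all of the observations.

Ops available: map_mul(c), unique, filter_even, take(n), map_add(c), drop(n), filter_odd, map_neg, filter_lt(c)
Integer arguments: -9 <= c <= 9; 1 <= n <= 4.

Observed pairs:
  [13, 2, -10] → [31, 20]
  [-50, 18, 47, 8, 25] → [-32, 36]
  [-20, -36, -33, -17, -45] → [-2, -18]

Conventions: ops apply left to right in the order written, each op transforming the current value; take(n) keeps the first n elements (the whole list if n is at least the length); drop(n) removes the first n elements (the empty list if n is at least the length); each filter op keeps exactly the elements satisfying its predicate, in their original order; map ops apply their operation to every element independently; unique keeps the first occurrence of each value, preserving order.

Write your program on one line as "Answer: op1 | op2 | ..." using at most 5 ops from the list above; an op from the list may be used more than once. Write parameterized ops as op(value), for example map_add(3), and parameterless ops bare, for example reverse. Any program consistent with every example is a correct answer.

map_add(9) | take(3) | take(2) | map_add(4) | map_add(5)

Check, running the answer program on each example:
  [13, 2, -10] -> [22, 11, -1] -> [22, 11, -1] -> [22, 11] -> [26, 15] -> [31, 20]
  [-50, 18, 47, 8, 25] -> [-41, 27, 56, 17, 34] -> [-41, 27, 56] -> [-41, 27] -> [-37, 31] -> [-32, 36]
  [-20, -36, -33, -17, -45] -> [-11, -27, -24, -8, -36] -> [-11, -27, -24] -> [-11, -27] -> [-7, -23] -> [-2, -18]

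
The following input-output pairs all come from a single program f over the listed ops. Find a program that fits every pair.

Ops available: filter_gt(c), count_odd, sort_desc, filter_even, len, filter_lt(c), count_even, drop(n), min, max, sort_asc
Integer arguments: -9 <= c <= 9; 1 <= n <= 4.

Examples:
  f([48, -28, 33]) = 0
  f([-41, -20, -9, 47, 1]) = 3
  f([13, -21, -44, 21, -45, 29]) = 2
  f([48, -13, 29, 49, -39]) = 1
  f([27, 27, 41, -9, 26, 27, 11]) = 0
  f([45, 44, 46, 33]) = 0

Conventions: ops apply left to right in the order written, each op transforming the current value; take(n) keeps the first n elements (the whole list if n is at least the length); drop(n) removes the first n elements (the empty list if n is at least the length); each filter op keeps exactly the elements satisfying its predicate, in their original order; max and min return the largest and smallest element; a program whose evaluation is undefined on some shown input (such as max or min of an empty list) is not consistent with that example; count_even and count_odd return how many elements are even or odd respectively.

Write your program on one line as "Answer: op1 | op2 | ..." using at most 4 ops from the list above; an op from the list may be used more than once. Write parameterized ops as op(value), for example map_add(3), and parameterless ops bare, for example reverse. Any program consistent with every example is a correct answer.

filter_lt(5) | drop(1) | sort_asc | len

Check, running the answer program on each example:
  [48, -28, 33] -> [-28] -> [] -> [] -> 0
  [-41, -20, -9, 47, 1] -> [-41, -20, -9, 1] -> [-20, -9, 1] -> [-20, -9, 1] -> 3
  [13, -21, -44, 21, -45, 29] -> [-21, -44, -45] -> [-44, -45] -> [-45, -44] -> 2
  [48, -13, 29, 49, -39] -> [-13, -39] -> [-39] -> [-39] -> 1
  [27, 27, 41, -9, 26, 27, 11] -> [-9] -> [] -> [] -> 0
  [45, 44, 46, 33] -> [] -> [] -> [] -> 0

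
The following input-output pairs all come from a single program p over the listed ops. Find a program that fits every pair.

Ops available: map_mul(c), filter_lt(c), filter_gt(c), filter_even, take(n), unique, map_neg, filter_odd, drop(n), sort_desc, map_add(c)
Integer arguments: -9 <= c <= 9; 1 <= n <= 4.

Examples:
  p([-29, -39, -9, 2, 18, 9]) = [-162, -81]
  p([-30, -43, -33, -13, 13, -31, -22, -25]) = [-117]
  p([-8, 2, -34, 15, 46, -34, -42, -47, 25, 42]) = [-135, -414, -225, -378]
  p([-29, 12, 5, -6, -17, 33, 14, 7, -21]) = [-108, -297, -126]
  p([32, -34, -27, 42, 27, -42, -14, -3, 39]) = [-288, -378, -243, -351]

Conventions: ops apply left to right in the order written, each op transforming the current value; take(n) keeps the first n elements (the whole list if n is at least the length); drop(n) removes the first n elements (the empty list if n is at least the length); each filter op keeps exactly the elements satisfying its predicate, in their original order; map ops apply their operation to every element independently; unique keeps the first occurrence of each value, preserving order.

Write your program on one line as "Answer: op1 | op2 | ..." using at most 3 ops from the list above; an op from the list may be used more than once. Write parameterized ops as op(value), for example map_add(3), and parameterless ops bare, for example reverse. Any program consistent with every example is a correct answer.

filter_gt(-8) | filter_gt(8) | map_mul(-9)

Check, running the answer program on each example:
  [-29, -39, -9, 2, 18, 9] -> [2, 18, 9] -> [18, 9] -> [-162, -81]
  [-30, -43, -33, -13, 13, -31, -22, -25] -> [13] -> [13] -> [-117]
  [-8, 2, -34, 15, 46, -34, -42, -47, 25, 42] -> [2, 15, 46, 25, 42] -> [15, 46, 25, 42] -> [-135, -414, -225, -378]
  [-29, 12, 5, -6, -17, 33, 14, 7, -21] -> [12, 5, -6, 33, 14, 7] -> [12, 33, 14] -> [-108, -297, -126]
  [32, -34, -27, 42, 27, -42, -14, -3, 39] -> [32, 42, 27, -3, 39] -> [32, 42, 27, 39] -> [-288, -378, -243, -351]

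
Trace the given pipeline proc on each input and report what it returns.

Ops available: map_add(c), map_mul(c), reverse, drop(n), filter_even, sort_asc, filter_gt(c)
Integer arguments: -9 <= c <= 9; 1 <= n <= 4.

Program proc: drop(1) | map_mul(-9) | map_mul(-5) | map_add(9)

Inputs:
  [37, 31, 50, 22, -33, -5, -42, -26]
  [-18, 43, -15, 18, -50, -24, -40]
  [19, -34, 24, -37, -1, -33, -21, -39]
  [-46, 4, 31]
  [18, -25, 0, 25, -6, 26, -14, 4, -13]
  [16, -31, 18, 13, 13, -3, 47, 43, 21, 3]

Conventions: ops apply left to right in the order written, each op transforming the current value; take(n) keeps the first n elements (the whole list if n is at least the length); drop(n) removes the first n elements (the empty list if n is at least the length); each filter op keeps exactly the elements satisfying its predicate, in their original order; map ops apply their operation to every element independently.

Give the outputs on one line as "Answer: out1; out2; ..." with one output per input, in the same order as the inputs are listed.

[1404, 2259, 999, -1476, -216, -1881, -1161]; [1944, -666, 819, -2241, -1071, -1791]; [-1521, 1089, -1656, -36, -1476, -936, -1746]; [189, 1404]; [-1116, 9, 1134, -261, 1179, -621, 189, -576]; [-1386, 819, 594, 594, -126, 2124, 1944, 954, 144]

Execution, op by op:
  [37, 31, 50, 22, -33, -5, -42, -26] -> [31, 50, 22, -33, -5, -42, -26] -> [-279, -450, -198, 297, 45, 378, 234] -> [1395, 2250, 990, -1485, -225, -1890, -1170] -> [1404, 2259, 999, -1476, -216, -1881, -1161]
  [-18, 43, -15, 18, -50, -24, -40] -> [43, -15, 18, -50, -24, -40] -> [-387, 135, -162, 450, 216, 360] -> [1935, -675, 810, -2250, -1080, -1800] -> [1944, -666, 819, -2241, -1071, -1791]
  [19, -34, 24, -37, -1, -33, -21, -39] -> [-34, 24, -37, -1, -33, -21, -39] -> [306, -216, 333, 9, 297, 189, 351] -> [-1530, 1080, -1665, -45, -1485, -945, -1755] -> [-1521, 1089, -1656, -36, -1476, -936, -1746]
  [-46, 4, 31] -> [4, 31] -> [-36, -279] -> [180, 1395] -> [189, 1404]
  [18, -25, 0, 25, -6, 26, -14, 4, -13] -> [-25, 0, 25, -6, 26, -14, 4, -13] -> [225, 0, -225, 54, -234, 126, -36, 117] -> [-1125, 0, 1125, -270, 1170, -630, 180, -585] -> [-1116, 9, 1134, -261, 1179, -621, 189, -576]
  [16, -31, 18, 13, 13, -3, 47, 43, 21, 3] -> [-31, 18, 13, 13, -3, 47, 43, 21, 3] -> [279, -162, -117, -117, 27, -423, -387, -189, -27] -> [-1395, 810, 585, 585, -135, 2115, 1935, 945, 135] -> [-1386, 819, 594, 594, -126, 2124, 1944, 954, 144]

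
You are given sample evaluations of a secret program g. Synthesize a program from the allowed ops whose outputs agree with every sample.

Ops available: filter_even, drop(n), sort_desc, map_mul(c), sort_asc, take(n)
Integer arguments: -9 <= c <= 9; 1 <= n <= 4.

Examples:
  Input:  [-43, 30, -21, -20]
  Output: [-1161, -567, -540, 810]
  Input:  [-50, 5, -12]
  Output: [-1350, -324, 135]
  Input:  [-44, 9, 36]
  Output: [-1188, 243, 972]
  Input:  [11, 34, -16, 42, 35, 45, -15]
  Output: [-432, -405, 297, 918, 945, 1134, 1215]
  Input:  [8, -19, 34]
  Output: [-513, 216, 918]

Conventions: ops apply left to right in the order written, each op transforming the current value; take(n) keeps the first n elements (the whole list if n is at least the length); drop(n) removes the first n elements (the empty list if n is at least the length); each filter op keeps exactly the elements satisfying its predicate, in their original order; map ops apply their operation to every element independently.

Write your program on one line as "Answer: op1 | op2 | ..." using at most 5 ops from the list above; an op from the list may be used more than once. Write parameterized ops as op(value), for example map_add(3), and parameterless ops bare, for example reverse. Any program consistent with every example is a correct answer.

map_mul(-3) | sort_asc | sort_desc | map_mul(-9)

Check, running the answer program on each example:
  [-43, 30, -21, -20] -> [129, -90, 63, 60] -> [-90, 60, 63, 129] -> [129, 63, 60, -90] -> [-1161, -567, -540, 810]
  [-50, 5, -12] -> [150, -15, 36] -> [-15, 36, 150] -> [150, 36, -15] -> [-1350, -324, 135]
  [-44, 9, 36] -> [132, -27, -108] -> [-108, -27, 132] -> [132, -27, -108] -> [-1188, 243, 972]
  [11, 34, -16, 42, 35, 45, -15] -> [-33, -102, 48, -126, -105, -135, 45] -> [-135, -126, -105, -102, -33, 45, 48] -> [48, 45, -33, -102, -105, -126, -135] -> [-432, -405, 297, 918, 945, 1134, 1215]
  [8, -19, 34] -> [-24, 57, -102] -> [-102, -24, 57] -> [57, -24, -102] -> [-513, 216, 918]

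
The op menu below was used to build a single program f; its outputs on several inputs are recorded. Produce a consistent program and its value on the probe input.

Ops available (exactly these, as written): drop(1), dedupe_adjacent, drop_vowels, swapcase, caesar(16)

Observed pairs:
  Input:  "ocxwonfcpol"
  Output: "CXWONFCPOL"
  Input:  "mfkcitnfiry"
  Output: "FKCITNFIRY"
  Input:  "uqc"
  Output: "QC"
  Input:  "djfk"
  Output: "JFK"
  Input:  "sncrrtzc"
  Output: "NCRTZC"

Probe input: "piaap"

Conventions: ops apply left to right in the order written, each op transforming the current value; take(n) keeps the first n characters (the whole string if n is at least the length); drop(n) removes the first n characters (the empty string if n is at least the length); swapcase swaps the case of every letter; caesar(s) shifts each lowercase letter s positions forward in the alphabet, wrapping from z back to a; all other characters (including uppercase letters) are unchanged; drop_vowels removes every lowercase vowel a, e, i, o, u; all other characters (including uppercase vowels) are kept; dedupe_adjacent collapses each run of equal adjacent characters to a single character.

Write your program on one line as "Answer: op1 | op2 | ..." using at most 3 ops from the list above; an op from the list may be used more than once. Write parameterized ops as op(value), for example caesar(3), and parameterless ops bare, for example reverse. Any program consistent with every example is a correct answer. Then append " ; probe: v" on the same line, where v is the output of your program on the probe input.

drop(1) | swapcase | dedupe_adjacent ; probe: "IAP"

Check, running the answer program on each example:
  "ocxwonfcpol" -> "cxwonfcpol" -> "CXWONFCPOL" -> "CXWONFCPOL"
  "mfkcitnfiry" -> "fkcitnfiry" -> "FKCITNFIRY" -> "FKCITNFIRY"
  "uqc" -> "qc" -> "QC" -> "QC"
  "djfk" -> "jfk" -> "JFK" -> "JFK"
  "sncrrtzc" -> "ncrrtzc" -> "NCRRTZC" -> "NCRTZC"
  probe: "piaap" -> "iaap" -> "IAAP" -> "IAP"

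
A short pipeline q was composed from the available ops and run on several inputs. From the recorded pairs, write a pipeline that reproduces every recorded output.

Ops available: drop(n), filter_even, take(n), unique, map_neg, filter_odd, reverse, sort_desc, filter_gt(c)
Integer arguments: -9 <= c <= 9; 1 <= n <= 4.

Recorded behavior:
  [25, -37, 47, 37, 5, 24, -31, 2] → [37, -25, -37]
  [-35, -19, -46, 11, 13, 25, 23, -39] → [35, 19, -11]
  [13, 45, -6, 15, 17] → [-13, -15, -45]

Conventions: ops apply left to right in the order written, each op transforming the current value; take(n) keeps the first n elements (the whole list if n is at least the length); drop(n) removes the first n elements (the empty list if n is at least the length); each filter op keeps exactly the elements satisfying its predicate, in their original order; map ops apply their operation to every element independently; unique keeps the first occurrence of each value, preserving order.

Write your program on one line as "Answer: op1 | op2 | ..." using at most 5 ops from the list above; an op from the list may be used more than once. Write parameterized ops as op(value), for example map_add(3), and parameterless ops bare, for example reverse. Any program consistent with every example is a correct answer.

map_neg | take(4) | sort_desc | filter_odd | take(3)

Check, running the answer program on each example:
  [25, -37, 47, 37, 5, 24, -31, 2] -> [-25, 37, -47, -37, -5, -24, 31, -2] -> [-25, 37, -47, -37] -> [37, -25, -37, -47] -> [37, -25, -37, -47] -> [37, -25, -37]
  [-35, -19, -46, 11, 13, 25, 23, -39] -> [35, 19, 46, -11, -13, -25, -23, 39] -> [35, 19, 46, -11] -> [46, 35, 19, -11] -> [35, 19, -11] -> [35, 19, -11]
  [13, 45, -6, 15, 17] -> [-13, -45, 6, -15, -17] -> [-13, -45, 6, -15] -> [6, -13, -15, -45] -> [-13, -15, -45] -> [-13, -15, -45]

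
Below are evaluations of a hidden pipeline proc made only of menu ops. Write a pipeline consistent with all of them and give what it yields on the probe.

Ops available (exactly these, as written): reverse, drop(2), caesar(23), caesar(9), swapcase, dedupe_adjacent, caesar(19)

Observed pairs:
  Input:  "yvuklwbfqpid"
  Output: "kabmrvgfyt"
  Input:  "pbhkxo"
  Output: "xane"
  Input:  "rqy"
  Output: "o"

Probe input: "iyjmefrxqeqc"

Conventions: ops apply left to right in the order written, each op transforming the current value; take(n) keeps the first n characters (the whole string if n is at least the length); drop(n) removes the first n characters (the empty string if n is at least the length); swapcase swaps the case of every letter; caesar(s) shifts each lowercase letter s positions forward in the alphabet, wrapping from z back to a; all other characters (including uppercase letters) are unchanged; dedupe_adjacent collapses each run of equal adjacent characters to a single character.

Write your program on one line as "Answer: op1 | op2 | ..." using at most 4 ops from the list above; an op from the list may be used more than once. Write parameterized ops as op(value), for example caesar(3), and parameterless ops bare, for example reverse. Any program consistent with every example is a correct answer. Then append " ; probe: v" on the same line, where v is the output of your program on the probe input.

drop(2) | caesar(19) | caesar(23) ; probe: "zcuvhngugs"

Check, running the answer program on each example:
  "yvuklwbfqpid" -> "uklwbfqpid" -> "ndepuyjibw" -> "kabmrvgfyt"
  "pbhkxo" -> "hkxo" -> "adqh" -> "xane"
  "rqy" -> "y" -> "r" -> "o"
  probe: "iyjmefrxqeqc" -> "jmefrxqeqc" -> "cfxykqjxjv" -> "zcuvhngugs"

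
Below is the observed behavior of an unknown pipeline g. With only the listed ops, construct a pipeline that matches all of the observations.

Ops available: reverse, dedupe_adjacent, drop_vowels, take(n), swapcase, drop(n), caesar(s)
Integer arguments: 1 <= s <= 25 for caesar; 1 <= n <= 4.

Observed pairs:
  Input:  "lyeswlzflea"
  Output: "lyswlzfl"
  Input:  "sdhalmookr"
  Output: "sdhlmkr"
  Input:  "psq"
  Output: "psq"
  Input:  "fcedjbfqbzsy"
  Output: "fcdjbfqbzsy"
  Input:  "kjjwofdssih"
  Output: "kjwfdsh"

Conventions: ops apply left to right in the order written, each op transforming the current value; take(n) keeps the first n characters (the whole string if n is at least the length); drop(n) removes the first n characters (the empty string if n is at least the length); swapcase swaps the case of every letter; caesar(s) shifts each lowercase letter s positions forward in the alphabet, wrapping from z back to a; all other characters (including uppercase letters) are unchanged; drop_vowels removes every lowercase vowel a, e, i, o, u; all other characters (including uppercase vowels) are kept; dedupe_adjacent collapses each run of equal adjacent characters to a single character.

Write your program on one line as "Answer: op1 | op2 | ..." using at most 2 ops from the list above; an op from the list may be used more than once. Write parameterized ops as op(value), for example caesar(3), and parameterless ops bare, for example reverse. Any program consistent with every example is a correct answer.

dedupe_adjacent | drop_vowels

Check, running the answer program on each example:
  "lyeswlzflea" -> "lyeswlzflea" -> "lyswlzfl"
  "sdhalmookr" -> "sdhalmokr" -> "sdhlmkr"
  "psq" -> "psq" -> "psq"
  "fcedjbfqbzsy" -> "fcedjbfqbzsy" -> "fcdjbfqbzsy"
  "kjjwofdssih" -> "kjwofdsih" -> "kjwfdsh"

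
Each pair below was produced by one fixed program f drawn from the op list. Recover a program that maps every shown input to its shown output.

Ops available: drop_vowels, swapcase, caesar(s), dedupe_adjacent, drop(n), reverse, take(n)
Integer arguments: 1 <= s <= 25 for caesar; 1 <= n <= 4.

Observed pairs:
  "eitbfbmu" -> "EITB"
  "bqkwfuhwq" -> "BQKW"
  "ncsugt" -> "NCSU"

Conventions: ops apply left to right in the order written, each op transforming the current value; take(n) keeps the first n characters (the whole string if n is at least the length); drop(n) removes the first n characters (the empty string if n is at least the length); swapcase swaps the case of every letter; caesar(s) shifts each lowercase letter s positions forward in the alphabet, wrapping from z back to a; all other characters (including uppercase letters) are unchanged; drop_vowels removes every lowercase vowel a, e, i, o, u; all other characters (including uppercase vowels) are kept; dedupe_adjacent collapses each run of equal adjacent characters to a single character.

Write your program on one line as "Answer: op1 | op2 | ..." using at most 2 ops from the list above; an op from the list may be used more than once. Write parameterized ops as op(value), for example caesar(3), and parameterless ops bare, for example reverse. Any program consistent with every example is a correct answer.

swapcase | take(4)

Check, running the answer program on each example:
  "eitbfbmu" -> "EITBFBMU" -> "EITB"
  "bqkwfuhwq" -> "BQKWFUHWQ" -> "BQKW"
  "ncsugt" -> "NCSUGT" -> "NCSU"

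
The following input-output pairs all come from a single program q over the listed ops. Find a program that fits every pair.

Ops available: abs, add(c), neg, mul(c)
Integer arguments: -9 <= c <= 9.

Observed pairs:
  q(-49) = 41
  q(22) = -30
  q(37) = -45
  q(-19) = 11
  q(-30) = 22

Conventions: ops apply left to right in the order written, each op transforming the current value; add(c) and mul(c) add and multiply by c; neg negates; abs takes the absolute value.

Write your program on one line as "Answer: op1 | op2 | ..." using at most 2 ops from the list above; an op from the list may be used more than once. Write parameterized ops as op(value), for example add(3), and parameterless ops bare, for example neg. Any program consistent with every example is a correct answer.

add(8) | neg

Check, running the answer program on each example:
  -49 -> -41 -> 41
  22 -> 30 -> -30
  37 -> 45 -> -45
  -19 -> -11 -> 11
  -30 -> -22 -> 22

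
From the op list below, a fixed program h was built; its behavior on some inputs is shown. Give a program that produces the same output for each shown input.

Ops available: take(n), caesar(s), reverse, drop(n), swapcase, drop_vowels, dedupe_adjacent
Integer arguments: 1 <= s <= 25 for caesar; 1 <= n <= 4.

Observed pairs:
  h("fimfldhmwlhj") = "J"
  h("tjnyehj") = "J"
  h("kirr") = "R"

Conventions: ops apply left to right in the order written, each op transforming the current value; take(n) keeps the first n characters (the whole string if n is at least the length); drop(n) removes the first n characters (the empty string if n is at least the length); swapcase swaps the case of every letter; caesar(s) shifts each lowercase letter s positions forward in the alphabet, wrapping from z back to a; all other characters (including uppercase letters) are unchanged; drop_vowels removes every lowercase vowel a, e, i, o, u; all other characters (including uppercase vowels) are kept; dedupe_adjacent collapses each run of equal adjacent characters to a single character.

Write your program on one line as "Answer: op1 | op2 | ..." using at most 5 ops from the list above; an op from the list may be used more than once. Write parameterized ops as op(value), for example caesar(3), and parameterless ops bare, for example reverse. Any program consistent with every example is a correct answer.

swapcase | drop(2) | reverse | take(1)

Check, running the answer program on each example:
  "fimfldhmwlhj" -> "FIMFLDHMWLHJ" -> "MFLDHMWLHJ" -> "JHLWMHDLFM" -> "J"
  "tjnyehj" -> "TJNYEHJ" -> "NYEHJ" -> "JHEYN" -> "J"
  "kirr" -> "KIRR" -> "RR" -> "RR" -> "R"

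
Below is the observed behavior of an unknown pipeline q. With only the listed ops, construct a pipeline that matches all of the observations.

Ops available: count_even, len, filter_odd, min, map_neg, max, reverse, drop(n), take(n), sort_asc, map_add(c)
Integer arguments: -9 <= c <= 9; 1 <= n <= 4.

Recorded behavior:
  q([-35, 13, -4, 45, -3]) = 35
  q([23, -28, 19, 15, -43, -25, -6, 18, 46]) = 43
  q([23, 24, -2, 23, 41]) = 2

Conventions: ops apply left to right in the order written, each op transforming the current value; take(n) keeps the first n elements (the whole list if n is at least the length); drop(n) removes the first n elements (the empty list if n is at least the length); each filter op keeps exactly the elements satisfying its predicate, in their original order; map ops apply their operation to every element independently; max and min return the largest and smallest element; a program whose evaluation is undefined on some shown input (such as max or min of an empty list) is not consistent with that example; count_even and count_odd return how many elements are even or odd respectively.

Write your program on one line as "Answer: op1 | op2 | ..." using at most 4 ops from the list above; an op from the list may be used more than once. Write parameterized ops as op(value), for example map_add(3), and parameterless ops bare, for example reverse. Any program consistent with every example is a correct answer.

sort_asc | reverse | map_neg | max

Check, running the answer program on each example:
  [-35, 13, -4, 45, -3] -> [-35, -4, -3, 13, 45] -> [45, 13, -3, -4, -35] -> [-45, -13, 3, 4, 35] -> 35
  [23, -28, 19, 15, -43, -25, -6, 18, 46] -> [-43, -28, -25, -6, 15, 18, 19, 23, 46] -> [46, 23, 19, 18, 15, -6, -25, -28, -43] -> [-46, -23, -19, -18, -15, 6, 25, 28, 43] -> 43
  [23, 24, -2, 23, 41] -> [-2, 23, 23, 24, 41] -> [41, 24, 23, 23, -2] -> [-41, -24, -23, -23, 2] -> 2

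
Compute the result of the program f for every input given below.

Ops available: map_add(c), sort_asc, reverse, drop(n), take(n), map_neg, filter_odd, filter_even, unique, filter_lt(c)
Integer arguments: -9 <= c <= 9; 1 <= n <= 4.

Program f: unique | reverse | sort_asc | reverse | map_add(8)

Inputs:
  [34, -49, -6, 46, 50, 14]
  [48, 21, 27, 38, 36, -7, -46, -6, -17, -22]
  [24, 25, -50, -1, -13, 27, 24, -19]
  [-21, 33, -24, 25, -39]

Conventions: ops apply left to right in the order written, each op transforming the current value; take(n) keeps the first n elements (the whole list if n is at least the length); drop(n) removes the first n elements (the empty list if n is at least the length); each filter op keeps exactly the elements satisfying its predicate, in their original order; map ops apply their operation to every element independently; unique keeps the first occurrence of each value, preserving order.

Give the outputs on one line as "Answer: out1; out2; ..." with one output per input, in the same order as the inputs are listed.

Execution, op by op:
  [34, -49, -6, 46, 50, 14] -> [34, -49, -6, 46, 50, 14] -> [14, 50, 46, -6, -49, 34] -> [-49, -6, 14, 34, 46, 50] -> [50, 46, 34, 14, -6, -49] -> [58, 54, 42, 22, 2, -41]
  [48, 21, 27, 38, 36, -7, -46, -6, -17, -22] -> [48, 21, 27, 38, 36, -7, -46, -6, -17, -22] -> [-22, -17, -6, -46, -7, 36, 38, 27, 21, 48] -> [-46, -22, -17, -7, -6, 21, 27, 36, 38, 48] -> [48, 38, 36, 27, 21, -6, -7, -17, -22, -46] -> [56, 46, 44, 35, 29, 2, 1, -9, -14, -38]
  [24, 25, -50, -1, -13, 27, 24, -19] -> [24, 25, -50, -1, -13, 27, -19] -> [-19, 27, -13, -1, -50, 25, 24] -> [-50, -19, -13, -1, 24, 25, 27] -> [27, 25, 24, -1, -13, -19, -50] -> [35, 33, 32, 7, -5, -11, -42]
  [-21, 33, -24, 25, -39] -> [-21, 33, -24, 25, -39] -> [-39, 25, -24, 33, -21] -> [-39, -24, -21, 25, 33] -> [33, 25, -21, -24, -39] -> [41, 33, -13, -16, -31]

[58, 54, 42, 22, 2, -41]; [56, 46, 44, 35, 29, 2, 1, -9, -14, -38]; [35, 33, 32, 7, -5, -11, -42]; [41, 33, -13, -16, -31]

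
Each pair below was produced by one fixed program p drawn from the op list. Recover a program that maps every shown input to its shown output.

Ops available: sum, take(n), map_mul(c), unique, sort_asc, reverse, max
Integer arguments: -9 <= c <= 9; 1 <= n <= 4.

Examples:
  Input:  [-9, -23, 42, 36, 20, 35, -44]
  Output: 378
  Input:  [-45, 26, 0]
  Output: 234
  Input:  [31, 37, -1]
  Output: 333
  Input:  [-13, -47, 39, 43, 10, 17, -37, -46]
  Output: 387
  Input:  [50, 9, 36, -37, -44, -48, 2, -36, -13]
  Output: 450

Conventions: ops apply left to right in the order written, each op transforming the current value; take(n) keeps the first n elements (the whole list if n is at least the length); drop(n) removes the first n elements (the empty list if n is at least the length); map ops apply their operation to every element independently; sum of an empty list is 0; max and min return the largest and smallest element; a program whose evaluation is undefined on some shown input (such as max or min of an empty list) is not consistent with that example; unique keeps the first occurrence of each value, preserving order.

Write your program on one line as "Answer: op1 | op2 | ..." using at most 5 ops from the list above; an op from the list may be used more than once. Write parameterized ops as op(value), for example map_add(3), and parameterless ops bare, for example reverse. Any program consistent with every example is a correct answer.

sort_asc | reverse | map_mul(9) | max

Check, running the answer program on each example:
  [-9, -23, 42, 36, 20, 35, -44] -> [-44, -23, -9, 20, 35, 36, 42] -> [42, 36, 35, 20, -9, -23, -44] -> [378, 324, 315, 180, -81, -207, -396] -> 378
  [-45, 26, 0] -> [-45, 0, 26] -> [26, 0, -45] -> [234, 0, -405] -> 234
  [31, 37, -1] -> [-1, 31, 37] -> [37, 31, -1] -> [333, 279, -9] -> 333
  [-13, -47, 39, 43, 10, 17, -37, -46] -> [-47, -46, -37, -13, 10, 17, 39, 43] -> [43, 39, 17, 10, -13, -37, -46, -47] -> [387, 351, 153, 90, -117, -333, -414, -423] -> 387
  [50, 9, 36, -37, -44, -48, 2, -36, -13] -> [-48, -44, -37, -36, -13, 2, 9, 36, 50] -> [50, 36, 9, 2, -13, -36, -37, -44, -48] -> [450, 324, 81, 18, -117, -324, -333, -396, -432] -> 450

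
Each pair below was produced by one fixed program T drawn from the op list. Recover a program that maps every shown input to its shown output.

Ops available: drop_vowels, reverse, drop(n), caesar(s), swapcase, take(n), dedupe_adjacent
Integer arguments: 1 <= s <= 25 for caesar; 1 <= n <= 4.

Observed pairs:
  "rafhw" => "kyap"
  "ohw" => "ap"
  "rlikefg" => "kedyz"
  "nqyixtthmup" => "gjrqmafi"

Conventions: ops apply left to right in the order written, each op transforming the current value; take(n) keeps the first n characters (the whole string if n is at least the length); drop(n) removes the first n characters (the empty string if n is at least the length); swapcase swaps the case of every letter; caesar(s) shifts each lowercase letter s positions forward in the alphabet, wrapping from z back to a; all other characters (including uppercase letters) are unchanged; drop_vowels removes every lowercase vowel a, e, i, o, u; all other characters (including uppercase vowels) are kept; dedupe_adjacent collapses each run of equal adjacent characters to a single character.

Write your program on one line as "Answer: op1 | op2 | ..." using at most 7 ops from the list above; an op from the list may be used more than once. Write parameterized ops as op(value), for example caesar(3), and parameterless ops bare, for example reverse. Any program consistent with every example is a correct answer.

reverse | drop_vowels | caesar(1) | reverse | dedupe_adjacent | caesar(18)

Check, running the answer program on each example:
  "rafhw" -> "whfar" -> "whfr" -> "xigs" -> "sgix" -> "sgix" -> "kyap"
  "ohw" -> "who" -> "wh" -> "xi" -> "ix" -> "ix" -> "ap"
  "rlikefg" -> "gfekilr" -> "gfklr" -> "hglms" -> "smlgh" -> "smlgh" -> "kedyz"
  "nqyixtthmup" -> "pumhttxiyqn" -> "pmhttxyqn" -> "qniuuyzro" -> "orzyuuinq" -> "orzyuinq" -> "gjrqmafi"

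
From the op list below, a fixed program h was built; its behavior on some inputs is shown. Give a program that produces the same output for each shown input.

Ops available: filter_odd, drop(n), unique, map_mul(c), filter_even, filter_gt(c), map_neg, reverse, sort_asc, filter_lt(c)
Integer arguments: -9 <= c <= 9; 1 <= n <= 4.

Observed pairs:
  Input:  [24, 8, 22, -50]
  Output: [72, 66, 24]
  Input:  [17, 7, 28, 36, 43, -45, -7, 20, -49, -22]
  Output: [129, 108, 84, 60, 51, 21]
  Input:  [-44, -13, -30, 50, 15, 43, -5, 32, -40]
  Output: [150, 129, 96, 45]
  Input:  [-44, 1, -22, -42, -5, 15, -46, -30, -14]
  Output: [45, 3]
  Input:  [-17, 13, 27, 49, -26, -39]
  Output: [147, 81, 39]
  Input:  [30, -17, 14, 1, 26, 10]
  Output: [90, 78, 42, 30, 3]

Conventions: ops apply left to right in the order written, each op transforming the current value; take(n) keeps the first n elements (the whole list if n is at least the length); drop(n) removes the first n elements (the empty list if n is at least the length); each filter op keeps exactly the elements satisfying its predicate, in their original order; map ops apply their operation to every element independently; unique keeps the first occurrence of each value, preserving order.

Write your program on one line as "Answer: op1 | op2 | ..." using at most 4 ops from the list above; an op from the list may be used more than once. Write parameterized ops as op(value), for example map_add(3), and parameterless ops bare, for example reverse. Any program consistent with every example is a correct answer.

map_neg | sort_asc | map_mul(-3) | filter_gt(0)

Check, running the answer program on each example:
  [24, 8, 22, -50] -> [-24, -8, -22, 50] -> [-24, -22, -8, 50] -> [72, 66, 24, -150] -> [72, 66, 24]
  [17, 7, 28, 36, 43, -45, -7, 20, -49, -22] -> [-17, -7, -28, -36, -43, 45, 7, -20, 49, 22] -> [-43, -36, -28, -20, -17, -7, 7, 22, 45, 49] -> [129, 108, 84, 60, 51, 21, -21, -66, -135, -147] -> [129, 108, 84, 60, 51, 21]
  [-44, -13, -30, 50, 15, 43, -5, 32, -40] -> [44, 13, 30, -50, -15, -43, 5, -32, 40] -> [-50, -43, -32, -15, 5, 13, 30, 40, 44] -> [150, 129, 96, 45, -15, -39, -90, -120, -132] -> [150, 129, 96, 45]
  [-44, 1, -22, -42, -5, 15, -46, -30, -14] -> [44, -1, 22, 42, 5, -15, 46, 30, 14] -> [-15, -1, 5, 14, 22, 30, 42, 44, 46] -> [45, 3, -15, -42, -66, -90, -126, -132, -138] -> [45, 3]
  [-17, 13, 27, 49, -26, -39] -> [17, -13, -27, -49, 26, 39] -> [-49, -27, -13, 17, 26, 39] -> [147, 81, 39, -51, -78, -117] -> [147, 81, 39]
  [30, -17, 14, 1, 26, 10] -> [-30, 17, -14, -1, -26, -10] -> [-30, -26, -14, -10, -1, 17] -> [90, 78, 42, 30, 3, -51] -> [90, 78, 42, 30, 3]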